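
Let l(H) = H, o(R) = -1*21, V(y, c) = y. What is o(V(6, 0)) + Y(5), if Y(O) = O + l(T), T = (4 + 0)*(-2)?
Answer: -24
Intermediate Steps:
o(R) = -21
T = -8 (T = 4*(-2) = -8)
Y(O) = -8 + O (Y(O) = O - 8 = -8 + O)
o(V(6, 0)) + Y(5) = -21 + (-8 + 5) = -21 - 3 = -24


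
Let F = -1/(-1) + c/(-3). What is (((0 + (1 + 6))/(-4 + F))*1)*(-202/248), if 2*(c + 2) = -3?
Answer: 2121/682 ≈ 3.1100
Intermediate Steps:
c = -7/2 (c = -2 + (1/2)*(-3) = -2 - 3/2 = -7/2 ≈ -3.5000)
F = 13/6 (F = -1/(-1) - 7/2/(-3) = -1*(-1) - 7/2*(-1/3) = 1 + 7/6 = 13/6 ≈ 2.1667)
(((0 + (1 + 6))/(-4 + F))*1)*(-202/248) = (((0 + (1 + 6))/(-4 + 13/6))*1)*(-202/248) = (((0 + 7)/(-11/6))*1)*(-202*1/248) = ((7*(-6/11))*1)*(-101/124) = -42/11*1*(-101/124) = -42/11*(-101/124) = 2121/682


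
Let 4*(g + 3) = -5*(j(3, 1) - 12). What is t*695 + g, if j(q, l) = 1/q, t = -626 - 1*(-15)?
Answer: -5095601/12 ≈ -4.2463e+5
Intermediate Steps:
t = -611 (t = -626 + 15 = -611)
g = 139/12 (g = -3 + (-5*(1/3 - 12))/4 = -3 + (-5*(⅓ - 12))/4 = -3 + (-5*(-35/3))/4 = -3 + (¼)*(175/3) = -3 + 175/12 = 139/12 ≈ 11.583)
t*695 + g = -611*695 + 139/12 = -424645 + 139/12 = -5095601/12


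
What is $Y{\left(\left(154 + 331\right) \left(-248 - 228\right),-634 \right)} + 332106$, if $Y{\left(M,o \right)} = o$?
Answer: $331472$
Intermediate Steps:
$Y{\left(\left(154 + 331\right) \left(-248 - 228\right),-634 \right)} + 332106 = -634 + 332106 = 331472$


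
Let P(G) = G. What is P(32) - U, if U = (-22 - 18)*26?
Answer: 1072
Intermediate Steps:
U = -1040 (U = -40*26 = -1040)
P(32) - U = 32 - 1*(-1040) = 32 + 1040 = 1072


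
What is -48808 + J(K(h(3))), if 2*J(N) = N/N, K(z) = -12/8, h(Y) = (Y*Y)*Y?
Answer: -97615/2 ≈ -48808.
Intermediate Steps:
h(Y) = Y**3 (h(Y) = Y**2*Y = Y**3)
K(z) = -3/2 (K(z) = -12*1/8 = -3/2)
J(N) = 1/2 (J(N) = (N/N)/2 = (1/2)*1 = 1/2)
-48808 + J(K(h(3))) = -48808 + 1/2 = -97615/2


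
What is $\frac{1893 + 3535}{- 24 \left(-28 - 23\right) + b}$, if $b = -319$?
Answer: $\frac{5428}{905} \approx 5.9978$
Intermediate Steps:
$\frac{1893 + 3535}{- 24 \left(-28 - 23\right) + b} = \frac{1893 + 3535}{- 24 \left(-28 - 23\right) - 319} = \frac{5428}{\left(-24\right) \left(-51\right) - 319} = \frac{5428}{1224 - 319} = \frac{5428}{905}$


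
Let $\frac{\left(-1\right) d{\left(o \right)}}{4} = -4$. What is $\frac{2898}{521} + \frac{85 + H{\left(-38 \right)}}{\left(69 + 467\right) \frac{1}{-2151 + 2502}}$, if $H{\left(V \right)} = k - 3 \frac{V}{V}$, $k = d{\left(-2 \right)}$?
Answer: $\frac{9737343}{139628} \approx 69.738$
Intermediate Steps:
$d{\left(o \right)} = 16$ ($d{\left(o \right)} = \left(-4\right) \left(-4\right) = 16$)
$k = 16$
$H{\left(V \right)} = 13$ ($H{\left(V \right)} = 16 - 3 \frac{V}{V} = 16 - 3 = 13$)
$\frac{2898}{521} + \frac{85 + H{\left(-38 \right)}}{\left(69 + 467\right) \frac{1}{-2151 + 2502}} = \frac{2898}{521} + \frac{85 + 13}{\left(69 + 467\right) \frac{1}{-2151 + 2502}} = 2898 \cdot \frac{1}{521} + \frac{98}{536 \cdot \frac{1}{351}} = \frac{2898}{521} + \frac{98}{536 \cdot \frac{1}{351}} = \frac{2898}{521} + \frac{98}{\frac{536}{351}} = \frac{2898}{521} + 98 \cdot \frac{351}{536} = \frac{2898}{521} + \frac{17199}{268} = \frac{9737343}{139628}$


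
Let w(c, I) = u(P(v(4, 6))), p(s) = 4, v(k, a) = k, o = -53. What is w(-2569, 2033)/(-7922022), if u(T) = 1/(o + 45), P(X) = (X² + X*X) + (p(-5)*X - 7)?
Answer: 1/63376176 ≈ 1.5779e-8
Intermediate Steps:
P(X) = -7 + 2*X² + 4*X (P(X) = (X² + X*X) + (4*X - 7) = (X² + X²) + (-7 + 4*X) = 2*X² + (-7 + 4*X) = -7 + 2*X² + 4*X)
u(T) = -⅛ (u(T) = 1/(-53 + 45) = 1/(-8) = -⅛)
w(c, I) = -⅛
w(-2569, 2033)/(-7922022) = -⅛/(-7922022) = -⅛*(-1/7922022) = 1/63376176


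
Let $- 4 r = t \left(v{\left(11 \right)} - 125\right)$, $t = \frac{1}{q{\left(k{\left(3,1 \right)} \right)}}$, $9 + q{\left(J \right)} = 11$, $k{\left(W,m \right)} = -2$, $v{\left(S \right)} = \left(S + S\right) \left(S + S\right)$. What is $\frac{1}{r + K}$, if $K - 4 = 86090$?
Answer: $\frac{8}{688393} \approx 1.1621 \cdot 10^{-5}$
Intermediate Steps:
$v{\left(S \right)} = 4 S^{2}$ ($v{\left(S \right)} = 2 S 2 S = 4 S^{2}$)
$q{\left(J \right)} = 2$ ($q{\left(J \right)} = -9 + 11 = 2$)
$t = \frac{1}{2} \approx 0.5$
$K = 86094$ ($K = 4 + 86090 = 86094$)
$r = - \frac{359}{8}$ ($r = - \frac{\frac{1}{2} \left(4 \cdot 11^{2} - 125\right)}{4} = - \frac{\frac{1}{2} \left(4 \cdot 121 - 125\right)}{4} = - \frac{\frac{1}{2} \left(484 - 125\right)}{4} = - \frac{\frac{1}{2} \cdot 359}{4} = \left(- \frac{1}{4}\right) \frac{359}{2} = - \frac{359}{8} \approx -44.875$)
$\frac{1}{r + K} = \frac{1}{- \frac{359}{8} + 86094} = \frac{1}{\frac{688393}{8}} = \frac{8}{688393}$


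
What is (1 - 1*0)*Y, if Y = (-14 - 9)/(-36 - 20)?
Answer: 23/56 ≈ 0.41071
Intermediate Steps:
Y = 23/56 (Y = -23/(-56) = -23*(-1/56) = 23/56 ≈ 0.41071)
(1 - 1*0)*Y = (1 - 1*0)*(23/56) = (1 + 0)*(23/56) = 1*(23/56) = 23/56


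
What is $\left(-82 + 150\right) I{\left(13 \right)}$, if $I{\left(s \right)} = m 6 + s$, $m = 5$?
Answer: $2924$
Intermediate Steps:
$I{\left(s \right)} = 30 + s$ ($I{\left(s \right)} = 5 \cdot 6 + s = 30 + s$)
$\left(-82 + 150\right) I{\left(13 \right)} = \left(-82 + 150\right) \left(30 + 13\right) = 68 \cdot 43 = 2924$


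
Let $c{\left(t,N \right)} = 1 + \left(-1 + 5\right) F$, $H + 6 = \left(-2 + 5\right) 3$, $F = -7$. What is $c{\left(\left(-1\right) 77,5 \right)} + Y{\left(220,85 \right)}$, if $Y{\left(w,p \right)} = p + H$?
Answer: $61$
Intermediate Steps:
$H = 3$ ($H = -6 + \left(-2 + 5\right) 3 = -6 + 3 \cdot 3 = -6 + 9 = 3$)
$Y{\left(w,p \right)} = 3 + p$ ($Y{\left(w,p \right)} = p + 3 = 3 + p$)
$c{\left(t,N \right)} = -27$ ($c{\left(t,N \right)} = 1 + \left(-1 + 5\right) \left(-7\right) = 1 + 4 \left(-7\right) = 1 - 28 = -27$)
$c{\left(\left(-1\right) 77,5 \right)} + Y{\left(220,85 \right)} = -27 + \left(3 + 85\right) = -27 + 88 = 61$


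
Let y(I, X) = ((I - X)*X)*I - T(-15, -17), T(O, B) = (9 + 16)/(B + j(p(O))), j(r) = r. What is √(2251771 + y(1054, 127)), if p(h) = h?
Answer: √8085640818/8 ≈ 11240.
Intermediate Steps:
T(O, B) = 25/(B + O) (T(O, B) = (9 + 16)/(B + O) = 25/(B + O))
y(I, X) = 25/32 + I*X*(I - X) (y(I, X) = ((I - X)*X)*I - 25/(-17 - 15) = (X*(I - X))*I - 25/(-32) = I*X*(I - X) - 25*(-1)/32 = I*X*(I - X) - 1*(-25/32) = I*X*(I - X) + 25/32 = 25/32 + I*X*(I - X))
√(2251771 + y(1054, 127)) = √(2251771 + (25/32 + 127*1054² - 1*1054*127²)) = √(2251771 + (25/32 + 127*1110916 - 1*1054*16129)) = √(2251771 + (25/32 + 141086332 - 16999966)) = √(2251771 + 3970763737/32) = √(4042820409/32) = √8085640818/8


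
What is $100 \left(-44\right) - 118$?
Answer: $-4518$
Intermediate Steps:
$100 \left(-44\right) - 118 = -4400 - 118 = -4518$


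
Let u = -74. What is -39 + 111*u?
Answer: -8253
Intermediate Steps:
-39 + 111*u = -39 + 111*(-74) = -39 - 8214 = -8253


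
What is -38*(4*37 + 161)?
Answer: -11742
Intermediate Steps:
-38*(4*37 + 161) = -38*(148 + 161) = -38*309 = -11742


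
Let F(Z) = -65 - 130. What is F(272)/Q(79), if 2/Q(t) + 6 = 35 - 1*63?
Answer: 3315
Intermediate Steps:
Q(t) = -1/17 (Q(t) = 2/(-6 + (35 - 1*63)) = 2/(-6 + (35 - 63)) = 2/(-6 - 28) = 2/(-34) = 2*(-1/34) = -1/17)
F(Z) = -195
F(272)/Q(79) = -195/(-1/17) = -195*(-17) = 3315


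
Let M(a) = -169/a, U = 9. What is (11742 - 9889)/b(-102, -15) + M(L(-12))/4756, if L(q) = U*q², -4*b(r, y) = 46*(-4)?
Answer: 5710734577/141766848 ≈ 40.283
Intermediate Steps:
b(r, y) = 46 (b(r, y) = -23*(-4)/2 = -¼*(-184) = 46)
L(q) = 9*q²
(11742 - 9889)/b(-102, -15) + M(L(-12))/4756 = (11742 - 9889)/46 - 169/(9*(-12)²)/4756 = 1853*(1/46) - 169/(9*144)*(1/4756) = 1853/46 - 169/1296*(1/4756) = 1853/46 - 169*1/1296*(1/4756) = 1853/46 - 169/1296*1/4756 = 1853/46 - 169/6163776 = 5710734577/141766848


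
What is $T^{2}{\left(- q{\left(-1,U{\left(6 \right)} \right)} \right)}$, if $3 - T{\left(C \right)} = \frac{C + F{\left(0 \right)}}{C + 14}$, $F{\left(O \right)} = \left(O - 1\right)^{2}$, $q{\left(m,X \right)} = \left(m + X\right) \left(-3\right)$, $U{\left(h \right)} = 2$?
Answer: $\frac{2209}{289} \approx 7.6436$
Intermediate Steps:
$q{\left(m,X \right)} = - 3 X - 3 m$ ($q{\left(m,X \right)} = \left(X + m\right) \left(-3\right) = - 3 X - 3 m$)
$F{\left(O \right)} = \left(-1 + O\right)^{2}$
$T{\left(C \right)} = 3 - \frac{1 + C}{14 + C}$ ($T{\left(C \right)} = 3 - \frac{C + \left(-1 + 0\right)^{2}}{C + 14} = 3 - \frac{C + \left(-1\right)^{2}}{14 + C} = 3 - \frac{C + 1}{14 + C} = 3 - \frac{1 + C}{14 + C}$)
$T^{2}{\left(- q{\left(-1,U{\left(6 \right)} \right)} \right)} = \left(\frac{41 + 2 \left(- (\left(-3\right) 2 - -3)\right)}{14 - \left(\left(-3\right) 2 - -3\right)}\right)^{2} = \left(\frac{41 + 2 \left(- (-6 + 3)\right)}{14 - \left(-6 + 3\right)}\right)^{2} = \left(\frac{41 + 2 \left(\left(-1\right) \left(-3\right)\right)}{14 - -3}\right)^{2} = \left(\frac{41 + 2 \cdot 3}{14 + 3}\right)^{2} = \left(\frac{41 + 6}{17}\right)^{2} = \left(\frac{1}{17} \cdot 47\right)^{2} = \left(\frac{47}{17}\right)^{2} = \frac{2209}{289}$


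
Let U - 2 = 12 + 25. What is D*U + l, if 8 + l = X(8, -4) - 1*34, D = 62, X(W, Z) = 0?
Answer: 2376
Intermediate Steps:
l = -42 (l = -8 + (0 - 1*34) = -8 + (0 - 34) = -8 - 34 = -42)
U = 39 (U = 2 + (12 + 25) = 2 + 37 = 39)
D*U + l = 62*39 - 42 = 2418 - 42 = 2376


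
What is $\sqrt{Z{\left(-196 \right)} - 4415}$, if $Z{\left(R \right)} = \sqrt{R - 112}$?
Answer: $\sqrt{-4415 + 2 i \sqrt{77}} \approx 0.1321 + 66.446 i$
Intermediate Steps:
$Z{\left(R \right)} = \sqrt{-112 + R}$
$\sqrt{Z{\left(-196 \right)} - 4415} = \sqrt{\sqrt{-112 - 196} - 4415} = \sqrt{\sqrt{-308} - 4415} = \sqrt{2 i \sqrt{77} - 4415} = \sqrt{-4415 + 2 i \sqrt{77}}$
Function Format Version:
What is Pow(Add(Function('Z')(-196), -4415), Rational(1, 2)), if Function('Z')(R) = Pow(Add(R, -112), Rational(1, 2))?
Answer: Pow(Add(-4415, Mul(2, I, Pow(77, Rational(1, 2)))), Rational(1, 2)) ≈ Add(0.1321, Mul(66.446, I))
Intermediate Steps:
Function('Z')(R) = Pow(Add(-112, R), Rational(1, 2))
Pow(Add(Function('Z')(-196), -4415), Rational(1, 2)) = Pow(Add(Pow(Add(-112, -196), Rational(1, 2)), -4415), Rational(1, 2)) = Pow(Add(Pow(-308, Rational(1, 2)), -4415), Rational(1, 2)) = Pow(Add(Mul(2, I, Pow(77, Rational(1, 2))), -4415), Rational(1, 2)) = Pow(Add(-4415, Mul(2, I, Pow(77, Rational(1, 2)))), Rational(1, 2))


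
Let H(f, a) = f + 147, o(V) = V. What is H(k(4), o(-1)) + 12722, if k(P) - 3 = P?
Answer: 12876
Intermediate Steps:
k(P) = 3 + P
H(f, a) = 147 + f
H(k(4), o(-1)) + 12722 = (147 + (3 + 4)) + 12722 = (147 + 7) + 12722 = 154 + 12722 = 12876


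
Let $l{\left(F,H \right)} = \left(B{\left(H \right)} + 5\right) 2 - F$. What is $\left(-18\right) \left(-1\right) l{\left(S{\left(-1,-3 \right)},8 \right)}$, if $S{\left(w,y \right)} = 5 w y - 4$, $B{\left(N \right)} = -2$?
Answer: $-90$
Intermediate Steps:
$S{\left(w,y \right)} = -4 + 5 w y$ ($S{\left(w,y \right)} = 5 w y - 4 = -4 + 5 w y$)
$l{\left(F,H \right)} = 6 - F$ ($l{\left(F,H \right)} = \left(-2 + 5\right) 2 - F = 3 \cdot 2 - F = 6 - F$)
$\left(-18\right) \left(-1\right) l{\left(S{\left(-1,-3 \right)},8 \right)} = \left(-18\right) \left(-1\right) \left(6 - \left(-4 + 5 \left(-1\right) \left(-3\right)\right)\right) = 18 \left(6 - \left(-4 + 15\right)\right) = 18 \left(6 - 11\right) = 18 \left(-5\right) = -90$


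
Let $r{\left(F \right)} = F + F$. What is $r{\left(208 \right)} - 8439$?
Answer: $-8023$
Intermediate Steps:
$r{\left(F \right)} = 2 F$
$r{\left(208 \right)} - 8439 = 2 \cdot 208 - 8439 = 416 - 8439 = -8023$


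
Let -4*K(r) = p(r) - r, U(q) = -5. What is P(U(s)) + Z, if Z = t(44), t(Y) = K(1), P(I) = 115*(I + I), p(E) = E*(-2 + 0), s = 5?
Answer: -4597/4 ≈ -1149.3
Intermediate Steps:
p(E) = -2*E (p(E) = E*(-2) = -2*E)
P(I) = 230*I (P(I) = 115*(2*I) = 230*I)
K(r) = 3*r/4 (K(r) = -(-2*r - r)/4 = -(-3)*r/4 = 3*r/4)
t(Y) = ¾ (t(Y) = (¾)*1 = ¾)
Z = ¾ ≈ 0.75000
P(U(s)) + Z = 230*(-5) + ¾ = -1150 + ¾ = -4597/4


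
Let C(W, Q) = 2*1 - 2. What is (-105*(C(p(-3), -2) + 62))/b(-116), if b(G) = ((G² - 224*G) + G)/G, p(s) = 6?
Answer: 2170/113 ≈ 19.204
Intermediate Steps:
b(G) = (G² - 223*G)/G
C(W, Q) = 0 (C(W, Q) = 2 - 2 = 0)
(-105*(C(p(-3), -2) + 62))/b(-116) = (-105*(0 + 62))/(-223 - 116) = -105*62/(-339) = -6510*(-1/339) = 2170/113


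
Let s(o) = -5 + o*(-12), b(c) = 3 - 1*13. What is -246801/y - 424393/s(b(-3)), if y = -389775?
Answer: -11025959964/2988275 ≈ -3689.7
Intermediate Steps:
b(c) = -10 (b(c) = 3 - 13 = -10)
s(o) = -5 - 12*o
-246801/y - 424393/s(b(-3)) = -246801/(-389775) - 424393/(-5 - 12*(-10)) = -246801*(-1/389775) - 424393/(-5 + 120) = 82267/129925 - 424393/115 = -11025959964/2988275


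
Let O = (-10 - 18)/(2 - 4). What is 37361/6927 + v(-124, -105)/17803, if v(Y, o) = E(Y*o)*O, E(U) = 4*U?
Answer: 5715752123/123321381 ≈ 46.348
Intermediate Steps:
O = 14 (O = -28/(-2) = -28*(-½) = 14)
v(Y, o) = 56*Y*o (v(Y, o) = (4*(Y*o))*14 = (4*Y*o)*14 = 56*Y*o)
37361/6927 + v(-124, -105)/17803 = 37361/6927 + (56*(-124)*(-105))/17803 = 37361*(1/6927) + 729120*(1/17803) = 37361/6927 + 729120/17803 = 5715752123/123321381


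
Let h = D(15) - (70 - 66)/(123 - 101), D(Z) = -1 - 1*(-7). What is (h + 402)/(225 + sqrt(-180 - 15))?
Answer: 33645/18634 - 2243*I*sqrt(195)/279510 ≈ 1.8056 - 0.11206*I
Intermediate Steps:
D(Z) = 6 (D(Z) = -1 + 7 = 6)
h = 64/11 (h = 6 - (70 - 66)/(123 - 101) = 6 - 4/22 = 6 - 1*2/11 = 6 - 2/11 = 64/11 ≈ 5.8182)
(h + 402)/(225 + sqrt(-180 - 15)) = (64/11 + 402)/(225 + sqrt(-180 - 15)) = 4486/(11*(225 + sqrt(-195))) = 4486/(11*(225 + I*sqrt(195)))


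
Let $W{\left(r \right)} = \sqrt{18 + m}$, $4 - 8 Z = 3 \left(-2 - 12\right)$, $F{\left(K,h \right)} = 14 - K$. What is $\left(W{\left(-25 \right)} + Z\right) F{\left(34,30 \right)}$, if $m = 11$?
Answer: $-115 - 20 \sqrt{29} \approx -222.7$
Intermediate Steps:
$Z = \frac{23}{4}$ ($Z = \frac{1}{2} - \frac{3 \left(-2 - 12\right)}{8} = \frac{1}{2} - \frac{3 \left(-14\right)}{8} = \frac{1}{2} - - \frac{21}{4} = \frac{1}{2} + \frac{21}{4} = \frac{23}{4} \approx 5.75$)
$W{\left(r \right)} = \sqrt{29}$ ($W{\left(r \right)} = \sqrt{18 + 11} = \sqrt{29}$)
$\left(W{\left(-25 \right)} + Z\right) F{\left(34,30 \right)} = \left(\sqrt{29} + \frac{23}{4}\right) \left(14 - 34\right) = \left(\frac{23}{4} + \sqrt{29}\right) \left(14 - 34\right) = \left(\frac{23}{4} + \sqrt{29}\right) \left(-20\right) = -115 - 20 \sqrt{29}$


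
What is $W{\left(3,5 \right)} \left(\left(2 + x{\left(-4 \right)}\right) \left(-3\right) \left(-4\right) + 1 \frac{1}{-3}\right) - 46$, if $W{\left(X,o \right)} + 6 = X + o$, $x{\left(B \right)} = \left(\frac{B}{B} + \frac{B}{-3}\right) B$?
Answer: $- \frac{668}{3} \approx -222.67$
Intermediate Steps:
$x{\left(B \right)} = B \left(1 - \frac{B}{3}\right)$ ($x{\left(B \right)} = \left(1 + B \left(- \frac{1}{3}\right)\right) B = \left(1 - \frac{B}{3}\right) B = B \left(1 - \frac{B}{3}\right)$)
$W{\left(X,o \right)} = -6 + X + o$ ($W{\left(X,o \right)} = -6 + \left(X + o\right) = -6 + X + o$)
$W{\left(3,5 \right)} \left(\left(2 + x{\left(-4 \right)}\right) \left(-3\right) \left(-4\right) + 1 \frac{1}{-3}\right) - 46 = \left(-6 + 3 + 5\right) \left(\left(2 + \frac{1}{3} \left(-4\right) \left(3 - -4\right)\right) \left(-3\right) \left(-4\right) + 1 \frac{1}{-3}\right) - 46 = 2 \left(\left(2 + \frac{1}{3} \left(-4\right) \left(3 + 4\right)\right) \left(-3\right) \left(-4\right) + 1 \left(- \frac{1}{3}\right)\right) - 46 = 2 \left(\left(2 + \frac{1}{3} \left(-4\right) 7\right) \left(-3\right) \left(-4\right) - \frac{1}{3}\right) - 46 = 2 \left(\left(2 - \frac{28}{3}\right) \left(-3\right) \left(-4\right) - \frac{1}{3}\right) - 46 = 2 \left(\left(- \frac{22}{3}\right) \left(-3\right) \left(-4\right) - \frac{1}{3}\right) - 46 = 2 \left(22 \left(-4\right) - \frac{1}{3}\right) - 46 = 2 \left(-88 - \frac{1}{3}\right) - 46 = 2 \left(- \frac{265}{3}\right) - 46 = - \frac{530}{3} - 46 = - \frac{668}{3}$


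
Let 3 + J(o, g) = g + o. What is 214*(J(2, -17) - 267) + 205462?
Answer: 144472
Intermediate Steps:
J(o, g) = -3 + g + o (J(o, g) = -3 + (g + o) = -3 + g + o)
214*(J(2, -17) - 267) + 205462 = 214*((-3 - 17 + 2) - 267) + 205462 = 214*(-18 - 267) + 205462 = 214*(-285) + 205462 = -60990 + 205462 = 144472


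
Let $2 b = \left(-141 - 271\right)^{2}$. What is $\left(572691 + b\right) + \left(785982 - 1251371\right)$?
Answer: $192174$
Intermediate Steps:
$b = 84872$ ($b = \frac{\left(-141 - 271\right)^{2}}{2} = \frac{\left(-412\right)^{2}}{2} = \frac{1}{2} \cdot 169744 = 84872$)
$\left(572691 + b\right) + \left(785982 - 1251371\right) = \left(572691 + 84872\right) + \left(785982 - 1251371\right) = 657563 + \left(785982 - 1251371\right) = 657563 - 465389 = 192174$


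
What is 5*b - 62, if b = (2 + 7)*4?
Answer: 118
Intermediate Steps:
b = 36 (b = 9*4 = 36)
5*b - 62 = 5*36 - 62 = 180 - 62 = 118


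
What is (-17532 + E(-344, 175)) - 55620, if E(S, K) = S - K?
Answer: -73671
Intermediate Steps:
(-17532 + E(-344, 175)) - 55620 = (-17532 + (-344 - 1*175)) - 55620 = (-17532 + (-344 - 175)) - 55620 = (-17532 - 519) - 55620 = -18051 - 55620 = -73671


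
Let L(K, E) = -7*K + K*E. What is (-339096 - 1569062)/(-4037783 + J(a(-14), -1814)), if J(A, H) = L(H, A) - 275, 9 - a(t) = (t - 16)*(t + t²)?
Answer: 954079/6973063 ≈ 0.13682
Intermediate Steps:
L(K, E) = -7*K + E*K
a(t) = 9 - (-16 + t)*(t + t²) (a(t) = 9 - (t - 16)*(t + t²) = 9 - (-16 + t)*(t + t²))
J(A, H) = -275 + H*(-7 + A) (J(A, H) = H*(-7 + A) - 275 = -275 + H*(-7 + A))
(-339096 - 1569062)/(-4037783 + J(a(-14), -1814)) = (-339096 - 1569062)/(-4037783 + (-275 - 1814*(-7 + (9 - 1*(-14)³ + 15*(-14)² + 16*(-14))))) = -1908158/(-4037783 + (-275 - 1814*(-7 + (9 - 1*(-2744) + 15*196 - 224)))) = -1908158/(-4037783 + (-275 - 1814*(-7 + (9 + 2744 + 2940 - 224)))) = -1908158/(-4037783 + (-275 - 1814*(-7 + 5469))) = -1908158/(-4037783 + (-275 - 1814*5462)) = -1908158/(-4037783 + (-275 - 9908068)) = -1908158/(-4037783 - 9908343) = -1908158/(-13946126) = -1908158*(-1/13946126) = 954079/6973063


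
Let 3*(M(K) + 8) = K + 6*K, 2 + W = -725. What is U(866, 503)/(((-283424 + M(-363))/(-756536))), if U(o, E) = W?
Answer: -550001672/284279 ≈ -1934.7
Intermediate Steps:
W = -727 (W = -2 - 725 = -727)
U(o, E) = -727
M(K) = -8 + 7*K/3 (M(K) = -8 + (K + 6*K)/3 = -8 + (7*K)/3 = -8 + 7*K/3)
U(866, 503)/(((-283424 + M(-363))/(-756536))) = -727*(-756536/(-283424 + (-8 + (7/3)*(-363)))) = -727*(-756536/(-283424 + (-8 - 847))) = -727*(-756536/(-283424 - 855)) = -727/((-284279*(-1/756536))) = -727/284279/756536 = -727*756536/284279 = -550001672/284279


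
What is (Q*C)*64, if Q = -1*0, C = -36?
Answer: 0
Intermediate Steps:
Q = 0
(Q*C)*64 = (0*(-36))*64 = 0*64 = 0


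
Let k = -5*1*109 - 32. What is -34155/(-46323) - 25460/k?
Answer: 133232335/2969819 ≈ 44.862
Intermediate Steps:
k = -577 (k = -5*109 - 32 = -545 - 32 = -577)
-34155/(-46323) - 25460/k = -34155/(-46323) - 25460/(-577) = -34155*(-1/46323) - 25460*(-1/577) = 3795/5147 + 25460/577 = 133232335/2969819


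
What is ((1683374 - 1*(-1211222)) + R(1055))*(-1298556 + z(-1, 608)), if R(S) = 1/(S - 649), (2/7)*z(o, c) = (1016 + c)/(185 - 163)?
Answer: -108983367298537/29 ≈ -3.7580e+12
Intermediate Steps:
z(o, c) = 1778/11 + 7*c/44 (z(o, c) = 7*((1016 + c)/(185 - 163))/2 = 7*((1016 + c)/22)/2 = 7*((1016 + c)*(1/22))/2 = 7*(508/11 + c/22)/2 = 1778/11 + 7*c/44)
R(S) = 1/(-649 + S)
((1683374 - 1*(-1211222)) + R(1055))*(-1298556 + z(-1, 608)) = ((1683374 - 1*(-1211222)) + 1/(-649 + 1055))*(-1298556 + (1778/11 + (7/44)*608)) = ((1683374 + 1211222) + 1/406)*(-1298556 + (1778/11 + 1064/11)) = (2894596 + 1/406)*(-1298556 + 2842/11) = (1175205977/406)*(-14281274/11) = -108983367298537/29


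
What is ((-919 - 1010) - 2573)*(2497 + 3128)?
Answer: -25323750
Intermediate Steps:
((-919 - 1010) - 2573)*(2497 + 3128) = (-1929 - 2573)*5625 = -4502*5625 = -25323750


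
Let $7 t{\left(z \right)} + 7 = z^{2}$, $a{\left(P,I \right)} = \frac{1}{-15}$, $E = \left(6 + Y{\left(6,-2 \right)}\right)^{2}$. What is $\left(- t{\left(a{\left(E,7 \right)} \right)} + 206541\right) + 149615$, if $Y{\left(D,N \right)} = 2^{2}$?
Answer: $\frac{560947274}{1575} \approx 3.5616 \cdot 10^{5}$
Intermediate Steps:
$Y{\left(D,N \right)} = 4$
$E = 100$ ($E = \left(6 + 4\right)^{2} = 10^{2} = 100$)
$a{\left(P,I \right)} = - \frac{1}{15}$
$t{\left(z \right)} = -1 + \frac{z^{2}}{7}$
$\left(- t{\left(a{\left(E,7 \right)} \right)} + 206541\right) + 149615 = \left(- (-1 + \frac{\left(- \frac{1}{15}\right)^{2}}{7}) + 206541\right) + 149615 = \left(- (-1 + \frac{1}{7} \cdot \frac{1}{225}) + 206541\right) + 149615 = \left(- (-1 + \frac{1}{1575}) + 206541\right) + 149615 = \left(\left(-1\right) \left(- \frac{1574}{1575}\right) + 206541\right) + 149615 = \left(\frac{1574}{1575} + 206541\right) + 149615 = \frac{325303649}{1575} + 149615 = \frac{560947274}{1575}$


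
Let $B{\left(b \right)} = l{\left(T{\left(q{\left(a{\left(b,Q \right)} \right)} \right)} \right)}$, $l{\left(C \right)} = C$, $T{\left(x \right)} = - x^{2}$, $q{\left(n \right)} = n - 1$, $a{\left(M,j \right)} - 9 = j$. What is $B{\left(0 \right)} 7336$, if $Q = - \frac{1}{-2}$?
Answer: $-530026$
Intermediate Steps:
$Q = \frac{1}{2}$ ($Q = \left(-1\right) \left(- \frac{1}{2}\right) = \frac{1}{2} \approx 0.5$)
$a{\left(M,j \right)} = 9 + j$
$q{\left(n \right)} = -1 + n$ ($q{\left(n \right)} = n - 1 = -1 + n$)
$B{\left(b \right)} = - \frac{289}{4}$ ($B{\left(b \right)} = - \left(-1 + \left(9 + \frac{1}{2}\right)\right)^{2} = - \left(-1 + \frac{19}{2}\right)^{2} = - \left(\frac{17}{2}\right)^{2} = \left(-1\right) \frac{289}{4} = - \frac{289}{4}$)
$B{\left(0 \right)} 7336 = \left(- \frac{289}{4}\right) 7336 = -530026$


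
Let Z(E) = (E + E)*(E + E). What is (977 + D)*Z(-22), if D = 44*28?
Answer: 4276624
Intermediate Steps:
Z(E) = 4*E² (Z(E) = (2*E)*(2*E) = 4*E²)
D = 1232
(977 + D)*Z(-22) = (977 + 1232)*(4*(-22)²) = 2209*(4*484) = 2209*1936 = 4276624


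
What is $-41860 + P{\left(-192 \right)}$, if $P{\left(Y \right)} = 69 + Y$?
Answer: $-41983$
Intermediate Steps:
$-41860 + P{\left(-192 \right)} = -41860 + \left(69 - 192\right) = -41860 - 123 = -41983$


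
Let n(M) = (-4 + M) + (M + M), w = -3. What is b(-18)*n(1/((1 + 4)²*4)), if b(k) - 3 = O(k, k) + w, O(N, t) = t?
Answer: 3573/50 ≈ 71.460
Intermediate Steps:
b(k) = k (b(k) = 3 + (k - 3) = 3 + (-3 + k) = k)
n(M) = -4 + 3*M (n(M) = (-4 + M) + 2*M = -4 + 3*M)
b(-18)*n(1/((1 + 4)²*4)) = -18*(-4 + 3/(((1 + 4)²*4))) = -18*(-4 + 3/((5²*4))) = -18*(-4 + 3/((25*4))) = -18*(-4 + 3/100) = -18*(-397/100) = 3573/50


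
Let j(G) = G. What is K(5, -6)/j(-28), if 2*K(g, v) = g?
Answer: -5/56 ≈ -0.089286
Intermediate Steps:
K(g, v) = g/2
K(5, -6)/j(-28) = ((1/2)*5)/(-28) = (5/2)*(-1/28) = -5/56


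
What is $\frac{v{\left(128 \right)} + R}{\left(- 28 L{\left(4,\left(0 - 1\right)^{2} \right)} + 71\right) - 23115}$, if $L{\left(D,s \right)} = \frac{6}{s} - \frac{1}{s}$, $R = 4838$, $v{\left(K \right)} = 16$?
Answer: $- \frac{809}{3864} \approx -0.20937$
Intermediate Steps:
$L{\left(D,s \right)} = \frac{5}{s}$
$\frac{v{\left(128 \right)} + R}{\left(- 28 L{\left(4,\left(0 - 1\right)^{2} \right)} + 71\right) - 23115} = \frac{16 + 4838}{\left(- 28 \frac{5}{\left(0 - 1\right)^{2}} + 71\right) - 23115} = \frac{4854}{\left(- 28 \frac{5}{\left(-1\right)^{2}} + 71\right) - 23115} = \frac{4854}{\left(- 28 \cdot \frac{5}{1} + 71\right) - 23115} = \frac{4854}{\left(- 28 \cdot 5 \cdot 1 + 71\right) - 23115} = \frac{4854}{\left(\left(-28\right) 5 + 71\right) - 23115} = \frac{4854}{\left(-140 + 71\right) - 23115} = \frac{4854}{-69 - 23115} = \frac{4854}{-23184} = 4854 \left(- \frac{1}{23184}\right) = - \frac{809}{3864}$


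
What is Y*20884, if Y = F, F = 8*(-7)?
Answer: -1169504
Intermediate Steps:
F = -56
Y = -56
Y*20884 = -56*20884 = -1169504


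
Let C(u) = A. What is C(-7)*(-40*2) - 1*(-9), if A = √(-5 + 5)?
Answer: 9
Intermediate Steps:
A = 0 (A = √0 = 0)
C(u) = 0
C(-7)*(-40*2) - 1*(-9) = 0*(-40*2) - 1*(-9) = 0*(-80) + 9 = 0 + 9 = 9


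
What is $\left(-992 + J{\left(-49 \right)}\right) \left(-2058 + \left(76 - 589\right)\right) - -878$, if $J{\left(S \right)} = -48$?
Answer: $2674718$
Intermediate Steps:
$\left(-992 + J{\left(-49 \right)}\right) \left(-2058 + \left(76 - 589\right)\right) - -878 = \left(-992 - 48\right) \left(-2058 + \left(76 - 589\right)\right) - -878 = - 1040 \left(-2058 + \left(76 - 589\right)\right) + 878 = - 1040 \left(-2058 - 513\right) + 878 = \left(-1040\right) \left(-2571\right) + 878 = 2673840 + 878 = 2674718$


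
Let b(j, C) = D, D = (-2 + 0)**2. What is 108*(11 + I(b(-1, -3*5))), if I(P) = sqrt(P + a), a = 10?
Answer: 1188 + 108*sqrt(14) ≈ 1592.1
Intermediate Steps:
D = 4 (D = (-2)**2 = 4)
b(j, C) = 4
I(P) = sqrt(10 + P) (I(P) = sqrt(P + 10) = sqrt(10 + P))
108*(11 + I(b(-1, -3*5))) = 108*(11 + sqrt(10 + 4)) = 108*(11 + sqrt(14)) = 1188 + 108*sqrt(14)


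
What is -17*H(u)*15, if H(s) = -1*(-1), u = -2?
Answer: -255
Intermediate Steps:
H(s) = 1
-17*H(u)*15 = -17*1*15 = -17*15 = -255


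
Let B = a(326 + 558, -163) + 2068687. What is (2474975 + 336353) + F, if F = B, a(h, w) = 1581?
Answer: 4881596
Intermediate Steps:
B = 2070268 (B = 1581 + 2068687 = 2070268)
F = 2070268
(2474975 + 336353) + F = (2474975 + 336353) + 2070268 = 2811328 + 2070268 = 4881596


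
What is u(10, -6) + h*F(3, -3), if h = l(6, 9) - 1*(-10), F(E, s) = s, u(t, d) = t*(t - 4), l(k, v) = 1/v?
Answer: 89/3 ≈ 29.667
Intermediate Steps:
u(t, d) = t*(-4 + t)
h = 91/9 (h = 1/9 - 1*(-10) = ⅑ + 10 = 91/9 ≈ 10.111)
u(10, -6) + h*F(3, -3) = 10*(-4 + 10) + (91/9)*(-3) = 10*6 - 91/3 = 60 - 91/3 = 89/3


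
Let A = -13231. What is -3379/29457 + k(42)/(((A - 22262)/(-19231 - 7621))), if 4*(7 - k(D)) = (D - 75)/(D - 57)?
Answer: 8303143418/1742528835 ≈ 4.7650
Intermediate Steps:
k(D) = 7 - (-75 + D)/(4*(-57 + D)) (k(D) = 7 - (D - 75)/(4*(D - 57)) = 7 - (-75 + D)/(4*(-57 + D)))
-3379/29457 + k(42)/(((A - 22262)/(-19231 - 7621))) = -3379/29457 + (9*(-169 + 3*42)/(4*(-57 + 42)))/(((-13231 - 22262)/(-19231 - 7621))) = -3379*1/29457 + ((9/4)*(-169 + 126)/(-15))/((-35493/(-26852))) = -3379/29457 + ((9/4)*(-1/15)*(-43))/((-35493*(-1/26852))) = -3379/29457 + 129/(20*(35493/26852)) = -3379/29457 + (129/20)*(26852/35493) = -3379/29457 + 288659/59155 = 8303143418/1742528835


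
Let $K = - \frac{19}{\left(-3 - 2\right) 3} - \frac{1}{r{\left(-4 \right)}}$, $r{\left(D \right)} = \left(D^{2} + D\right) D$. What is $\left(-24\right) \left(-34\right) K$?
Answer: $\frac{5253}{5} \approx 1050.6$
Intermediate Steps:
$r{\left(D \right)} = D \left(D + D^{2}\right)$ ($r{\left(D \right)} = \left(D + D^{2}\right) D = D \left(D + D^{2}\right)$)
$K = \frac{103}{80}$ ($K = - \frac{19}{\left(-3 - 2\right) 3} - \frac{1}{\left(-4\right)^{2} \left(1 - 4\right)} = - \frac{19}{\left(-5\right) 3} - \frac{1}{16 \left(-3\right)} = - \frac{19}{-15} - \frac{1}{-48} = \left(-19\right) \left(- \frac{1}{15}\right) - - \frac{1}{48} = \frac{19}{15} + \frac{1}{48} = \frac{103}{80} \approx 1.2875$)
$\left(-24\right) \left(-34\right) K = \left(-24\right) \left(-34\right) \frac{103}{80} = 816 \cdot \frac{103}{80} = \frac{5253}{5}$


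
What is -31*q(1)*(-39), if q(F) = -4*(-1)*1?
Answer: 4836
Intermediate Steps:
q(F) = 4 (q(F) = 4*1 = 4)
-31*q(1)*(-39) = -31*4*(-39) = -124*(-39) = 4836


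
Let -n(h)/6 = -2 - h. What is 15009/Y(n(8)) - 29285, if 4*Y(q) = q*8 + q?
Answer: -1312822/45 ≈ -29174.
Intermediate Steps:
n(h) = 12 + 6*h (n(h) = -6*(-2 - h) = 12 + 6*h)
Y(q) = 9*q/4 (Y(q) = (q*8 + q)/4 = (8*q + q)/4 = (9*q)/4 = 9*q/4)
15009/Y(n(8)) - 29285 = 15009/((9*(12 + 6*8)/4)) - 29285 = 15009/((9*(12 + 48)/4)) - 29285 = 15009/(((9/4)*60)) - 29285 = 15009/135 - 29285 = 15009*(1/135) - 29285 = 5003/45 - 29285 = -1312822/45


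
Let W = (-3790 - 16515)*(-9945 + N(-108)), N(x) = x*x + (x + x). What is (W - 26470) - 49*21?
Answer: -30545914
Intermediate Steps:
N(x) = x² + 2*x
W = -30518415 (W = (-3790 - 16515)*(-9945 - 108*(2 - 108)) = -20305*(-9945 - 108*(-106)) = -20305*(-9945 + 11448) = -20305*1503 = -30518415)
(W - 26470) - 49*21 = (-30518415 - 26470) - 49*21 = -30544885 - 1029 = -30545914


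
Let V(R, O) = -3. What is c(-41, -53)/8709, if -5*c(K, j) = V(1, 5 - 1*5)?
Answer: 1/14515 ≈ 6.8894e-5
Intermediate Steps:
c(K, j) = ⅗ (c(K, j) = -⅕*(-3) = ⅗)
c(-41, -53)/8709 = (⅗)/8709 = (⅗)*(1/8709) = 1/14515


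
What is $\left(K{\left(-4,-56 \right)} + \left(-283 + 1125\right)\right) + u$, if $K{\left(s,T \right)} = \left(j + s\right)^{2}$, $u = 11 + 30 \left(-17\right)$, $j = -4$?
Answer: $407$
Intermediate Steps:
$u = -499$ ($u = 11 - 510 = -499$)
$K{\left(s,T \right)} = \left(-4 + s\right)^{2}$
$\left(K{\left(-4,-56 \right)} + \left(-283 + 1125\right)\right) + u = \left(\left(-4 - 4\right)^{2} + \left(-283 + 1125\right)\right) - 499 = \left(\left(-8\right)^{2} + 842\right) - 499 = \left(64 + 842\right) - 499 = 906 - 499 = 407$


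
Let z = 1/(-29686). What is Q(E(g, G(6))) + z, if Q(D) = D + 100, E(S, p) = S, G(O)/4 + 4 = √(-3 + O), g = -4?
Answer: 2849855/29686 ≈ 96.000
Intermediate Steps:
G(O) = -16 + 4*√(-3 + O)
z = -1/29686 ≈ -3.3686e-5
Q(D) = 100 + D
Q(E(g, G(6))) + z = (100 - 4) - 1/29686 = 96 - 1/29686 = 2849855/29686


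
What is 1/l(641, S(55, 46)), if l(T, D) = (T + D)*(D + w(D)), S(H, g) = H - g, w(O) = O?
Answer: 1/11700 ≈ 8.5470e-5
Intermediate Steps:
l(T, D) = 2*D*(D + T) (l(T, D) = (T + D)*(D + D) = (D + T)*(2*D) = 2*D*(D + T))
1/l(641, S(55, 46)) = 1/(2*(55 - 1*46)*((55 - 1*46) + 641)) = 1/(2*(55 - 46)*((55 - 46) + 641)) = 1/(2*9*(9 + 641)) = 1/(2*9*650) = 1/11700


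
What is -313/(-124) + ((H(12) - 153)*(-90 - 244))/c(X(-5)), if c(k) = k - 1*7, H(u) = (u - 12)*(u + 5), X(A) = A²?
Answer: 352349/124 ≈ 2841.5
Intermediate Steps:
H(u) = (-12 + u)*(5 + u)
c(k) = -7 + k (c(k) = k - 7 = -7 + k)
-313/(-124) + ((H(12) - 153)*(-90 - 244))/c(X(-5)) = -313/(-124) + (((-60 + 12² - 7*12) - 153)*(-90 - 244))/(-7 + (-5)²) = -313*(-1/124) + (((-60 + 144 - 84) - 153)*(-334))/(-7 + 25) = 313/124 + ((0 - 153)*(-334))/18 = 313/124 - 153*(-334)*(1/18) = 313/124 + 51102*(1/18) = 313/124 + 2839 = 352349/124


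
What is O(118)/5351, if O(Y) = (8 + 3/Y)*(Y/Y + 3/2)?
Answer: 4735/1262836 ≈ 0.0037495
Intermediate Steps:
O(Y) = 20 + 15/(2*Y) (O(Y) = (8 + 3/Y)*(1 + 3*(½)) = (8 + 3/Y)*(1 + 3/2) = (8 + 3/Y)*(5/2) = 20 + 15/(2*Y))
O(118)/5351 = (20 + (15/2)/118)/5351 = (20 + (15/2)*(1/118))*(1/5351) = (20 + 15/236)*(1/5351) = (4735/236)*(1/5351) = 4735/1262836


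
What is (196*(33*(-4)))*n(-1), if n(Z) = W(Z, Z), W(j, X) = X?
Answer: 25872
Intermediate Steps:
n(Z) = Z
(196*(33*(-4)))*n(-1) = (196*(33*(-4)))*(-1) = (196*(-132))*(-1) = -25872*(-1) = 25872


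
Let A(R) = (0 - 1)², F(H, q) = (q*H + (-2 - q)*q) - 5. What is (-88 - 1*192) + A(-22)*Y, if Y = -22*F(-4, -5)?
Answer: -280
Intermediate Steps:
F(H, q) = -5 + H*q + q*(-2 - q) (F(H, q) = (H*q + q*(-2 - q)) - 5 = -5 + H*q + q*(-2 - q))
A(R) = 1 (A(R) = (-1)² = 1)
Y = 0 (Y = -22*(-5 - 1*(-5)² - 2*(-5) - 4*(-5)) = -22*(-5 - 1*25 + 10 + 20) = -22*(-5 - 25 + 10 + 20) = -22*0 = 0)
(-88 - 1*192) + A(-22)*Y = (-88 - 1*192) + 1*0 = (-88 - 192) + 0 = -280 + 0 = -280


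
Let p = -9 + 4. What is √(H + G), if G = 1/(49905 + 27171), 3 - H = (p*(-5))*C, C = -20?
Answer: √83004919289/12846 ≈ 22.428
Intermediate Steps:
p = -5
H = 503 (H = 3 - (-5*(-5))*(-20) = 3 - 25*(-20) = 3 - 1*(-500) = 3 + 500 = 503)
G = 1/77076 ≈ 1.2974e-5
√(H + G) = √(503 + 1/77076) = √(38769229/77076) = √83004919289/12846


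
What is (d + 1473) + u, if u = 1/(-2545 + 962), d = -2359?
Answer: -1402539/1583 ≈ -886.00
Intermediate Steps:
u = -1/1583 (u = 1/(-1583) = -1/1583 ≈ -0.00063171)
(d + 1473) + u = (-2359 + 1473) - 1/1583 = -886 - 1/1583 = -1402539/1583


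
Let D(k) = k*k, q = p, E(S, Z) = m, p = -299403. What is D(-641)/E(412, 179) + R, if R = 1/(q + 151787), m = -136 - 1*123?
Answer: -8664658565/5461792 ≈ -1586.4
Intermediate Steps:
m = -259 (m = -136 - 123 = -259)
E(S, Z) = -259
q = -299403
D(k) = k²
R = -1/147616 (R = 1/(-299403 + 151787) = 1/(-147616) = -1/147616 ≈ -6.7743e-6)
D(-641)/E(412, 179) + R = (-641)²/(-259) - 1/147616 = 410881*(-1/259) - 1/147616 = -410881/259 - 1/147616 = -8664658565/5461792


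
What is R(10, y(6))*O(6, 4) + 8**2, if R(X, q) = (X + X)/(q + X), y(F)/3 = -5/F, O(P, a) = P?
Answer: 80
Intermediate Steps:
y(F) = -15/F (y(F) = 3*(-5/F) = -15/F)
R(X, q) = 2*X/(X + q) (R(X, q) = (2*X)/(X + q) = 2*X/(X + q))
R(10, y(6))*O(6, 4) + 8**2 = (2*10/(10 - 15/6))*6 + 8**2 = (2*10/(10 - 15*1/6))*6 + 64 = (2*10/(10 - 5/2))*6 + 64 = (2*10/(15/2))*6 + 64 = (2*10*(2/15))*6 + 64 = (8/3)*6 + 64 = 16 + 64 = 80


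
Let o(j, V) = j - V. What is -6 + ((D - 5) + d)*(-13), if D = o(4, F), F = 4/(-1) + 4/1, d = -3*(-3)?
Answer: -110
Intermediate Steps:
d = 9
F = 0 (F = 4*(-1) + 4*1 = -4 + 4 = 0)
D = 4 (D = 4 - 1*0 = 4 + 0 = 4)
-6 + ((D - 5) + d)*(-13) = -6 + ((4 - 5) + 9)*(-13) = -6 + (-1 + 9)*(-13) = -6 + 8*(-13) = -6 - 104 = -110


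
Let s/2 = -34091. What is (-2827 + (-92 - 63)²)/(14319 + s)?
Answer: -21198/53863 ≈ -0.39355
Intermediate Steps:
s = -68182 (s = 2*(-34091) = -68182)
(-2827 + (-92 - 63)²)/(14319 + s) = (-2827 + (-92 - 63)²)/(14319 - 68182) = (-2827 + (-155)²)/(-53863) = (-2827 + 24025)*(-1/53863) = 21198*(-1/53863) = -21198/53863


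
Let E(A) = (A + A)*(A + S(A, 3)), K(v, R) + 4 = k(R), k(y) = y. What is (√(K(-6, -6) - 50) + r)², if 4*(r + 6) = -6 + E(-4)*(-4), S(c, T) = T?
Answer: 721/4 - 62*I*√15 ≈ 180.25 - 240.13*I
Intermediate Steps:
K(v, R) = -4 + R
E(A) = 2*A*(3 + A) (E(A) = (A + A)*(A + 3) = (2*A)*(3 + A) = 2*A*(3 + A))
r = -31/2 (r = -6 + (-6 + (2*(-4)*(3 - 4))*(-4))/4 = -6 + (-6 + (2*(-4)*(-1))*(-4))/4 = -6 + (-6 + 8*(-4))/4 = -6 + (-6 - 32)/4 = -6 + (¼)*(-38) = -6 - 19/2 = -31/2 ≈ -15.500)
(√(K(-6, -6) - 50) + r)² = (√((-4 - 6) - 50) - 31/2)² = (√(-10 - 50) - 31/2)² = (√(-60) - 31/2)² = (2*I*√15 - 31/2)² = (-31/2 + 2*I*√15)²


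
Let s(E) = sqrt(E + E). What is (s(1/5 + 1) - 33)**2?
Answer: 5457/5 - 132*sqrt(15)/5 ≈ 989.15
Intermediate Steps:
s(E) = sqrt(2)*sqrt(E) (s(E) = sqrt(2*E) = sqrt(2)*sqrt(E))
(s(1/5 + 1) - 33)**2 = (sqrt(2)*sqrt(1/5 + 1) - 33)**2 = (sqrt(2)*sqrt(6/5) - 33)**2 = (sqrt(2)*(sqrt(30)/5) - 33)**2 = (2*sqrt(15)/5 - 33)**2 = (-33 + 2*sqrt(15)/5)**2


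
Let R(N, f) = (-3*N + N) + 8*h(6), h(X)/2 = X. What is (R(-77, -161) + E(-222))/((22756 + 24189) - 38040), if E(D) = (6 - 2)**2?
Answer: 266/8905 ≈ 0.029871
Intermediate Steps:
h(X) = 2*X
R(N, f) = 96 - 2*N (R(N, f) = (-3*N + N) + 8*(2*6) = -2*N + 8*12 = -2*N + 96 = 96 - 2*N)
E(D) = 16 (E(D) = 4**2 = 16)
(R(-77, -161) + E(-222))/((22756 + 24189) - 38040) = ((96 - 2*(-77)) + 16)/((22756 + 24189) - 38040) = ((96 + 154) + 16)/(46945 - 38040) = (250 + 16)/8905 = 266*(1/8905) = 266/8905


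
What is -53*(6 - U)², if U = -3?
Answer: -4293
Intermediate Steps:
-53*(6 - U)² = -53*(6 - 1*(-3))² = -53*(6 + 3)² = -53*9² = -53*81 = -4293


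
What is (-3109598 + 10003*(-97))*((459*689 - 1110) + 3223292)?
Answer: -14436413873937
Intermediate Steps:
(-3109598 + 10003*(-97))*((459*689 - 1110) + 3223292) = (-3109598 - 970291)*((316251 - 1110) + 3223292) = -4079889*(315141 + 3223292) = -4079889*3538433 = -14436413873937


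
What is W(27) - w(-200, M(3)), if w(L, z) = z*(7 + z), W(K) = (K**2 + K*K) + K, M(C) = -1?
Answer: 1491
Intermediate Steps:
W(K) = K + 2*K**2 (W(K) = (K**2 + K**2) + K = 2*K**2 + K = K + 2*K**2)
W(27) - w(-200, M(3)) = 27*(1 + 2*27) - (-1)*(7 - 1) = 27*(1 + 54) - (-1)*6 = 27*55 - 1*(-6) = 1485 + 6 = 1491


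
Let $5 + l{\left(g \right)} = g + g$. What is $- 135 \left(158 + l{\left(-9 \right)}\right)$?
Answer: $-18225$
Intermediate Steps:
$l{\left(g \right)} = -5 + 2 g$ ($l{\left(g \right)} = -5 + \left(g + g\right) = -5 + 2 g$)
$- 135 \left(158 + l{\left(-9 \right)}\right) = - 135 \left(158 + \left(-5 + 2 \left(-9\right)\right)\right) = - 135 \left(158 - 23\right) = \left(-135\right) 135 = -18225$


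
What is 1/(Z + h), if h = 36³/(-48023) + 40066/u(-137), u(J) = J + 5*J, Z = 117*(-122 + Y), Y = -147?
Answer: -19737453/622178078644 ≈ -3.1723e-5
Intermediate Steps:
Z = -31473 (Z = 117*(-122 - 147) = 117*(-269) = -31473)
u(J) = 6*J
h = -981220375/19737453 (h = 36³/(-48023) + 40066/((6*(-137))) = 46656*(-1/48023) + 40066/(-822) = -46656/48023 + 40066*(-1/822) = -46656/48023 - 20033/411 = -981220375/19737453 ≈ -49.714)
1/(Z + h) = 1/(-31473 - 981220375/19737453) = 1/(-622178078644/19737453) = -19737453/622178078644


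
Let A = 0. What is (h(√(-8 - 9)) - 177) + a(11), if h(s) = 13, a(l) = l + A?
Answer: -153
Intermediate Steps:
a(l) = l (a(l) = l + 0 = l)
(h(√(-8 - 9)) - 177) + a(11) = (13 - 177) + 11 = -164 + 11 = -153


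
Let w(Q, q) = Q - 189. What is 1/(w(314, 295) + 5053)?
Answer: 1/5178 ≈ 0.00019312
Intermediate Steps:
w(Q, q) = -189 + Q
1/(w(314, 295) + 5053) = 1/((-189 + 314) + 5053) = 1/(125 + 5053) = 1/5178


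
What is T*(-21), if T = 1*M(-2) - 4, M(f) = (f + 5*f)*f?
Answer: -420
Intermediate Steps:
M(f) = 6*f**2 (M(f) = (6*f)*f = 6*f**2)
T = 20 (T = 1*(6*(-2)**2) - 4 = 1*(6*4) - 4 = 1*24 - 4 = 24 - 4 = 20)
T*(-21) = 20*(-21) = -420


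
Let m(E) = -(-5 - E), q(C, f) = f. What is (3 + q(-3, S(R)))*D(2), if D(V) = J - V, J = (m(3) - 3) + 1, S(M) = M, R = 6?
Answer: 36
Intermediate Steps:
m(E) = 5 + E
J = 6 (J = ((5 + 3) - 3) + 1 = (8 - 3) + 1 = 5 + 1 = 6)
D(V) = 6 - V
(3 + q(-3, S(R)))*D(2) = (3 + 6)*(6 - 1*2) = 9*(6 - 2) = 9*4 = 36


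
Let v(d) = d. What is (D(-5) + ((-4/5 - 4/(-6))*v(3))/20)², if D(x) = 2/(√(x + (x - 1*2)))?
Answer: -2497/7500 + I*√3/75 ≈ -0.33293 + 0.023094*I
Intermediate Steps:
D(x) = 2/√(-2 + 2*x) (D(x) = 2/(√(x + (x - 2))) = 2/(√(x + (-2 + x))) = 2/(√(-2 + 2*x)) = 2/√(-2 + 2*x))
(D(-5) + ((-4/5 - 4/(-6))*v(3))/20)² = (√2/√(-1 - 5) + ((-4/5 - 4/(-6))*3)/20)² = (√2/√(-6) + ((-4*⅕ - 4*(-⅙))*3)*(1/20))² = (√2*(-I*√6/6) + ((-⅘ + ⅔)*3)*(1/20))² = (-I*√3/3 - 2/15*3*(1/20))² = (-I*√3/3 - ⅖*1/20)² = (-I*√3/3 - 1/50)² = (-1/50 - I*√3/3)²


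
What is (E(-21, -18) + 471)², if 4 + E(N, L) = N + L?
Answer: 183184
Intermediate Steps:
E(N, L) = -4 + L + N (E(N, L) = -4 + (N + L) = -4 + (L + N) = -4 + L + N)
(E(-21, -18) + 471)² = ((-4 - 18 - 21) + 471)² = (-43 + 471)² = 428² = 183184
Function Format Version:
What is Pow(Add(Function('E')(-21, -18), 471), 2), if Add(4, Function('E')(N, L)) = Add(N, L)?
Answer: 183184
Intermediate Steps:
Function('E')(N, L) = Add(-4, L, N) (Function('E')(N, L) = Add(-4, Add(N, L)) = Add(-4, Add(L, N)) = Add(-4, L, N))
Pow(Add(Function('E')(-21, -18), 471), 2) = Pow(Add(Add(-4, -18, -21), 471), 2) = Pow(Add(-43, 471), 2) = Pow(428, 2) = 183184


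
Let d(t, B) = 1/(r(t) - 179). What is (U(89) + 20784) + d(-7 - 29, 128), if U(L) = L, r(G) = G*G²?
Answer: 977586954/46835 ≈ 20873.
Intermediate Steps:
r(G) = G³
d(t, B) = 1/(-179 + t³) (d(t, B) = 1/(t³ - 179) = 1/(-179 + t³))
(U(89) + 20784) + d(-7 - 29, 128) = (89 + 20784) + 1/(-179 + (-7 - 29)³) = 20873 + 1/(-179 + (-36)³) = 20873 + 1/(-179 - 46656) = 20873 + 1/(-46835) = 20873 - 1/46835 = 977586954/46835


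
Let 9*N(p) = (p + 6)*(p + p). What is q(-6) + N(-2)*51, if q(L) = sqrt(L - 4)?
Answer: -272/3 + I*sqrt(10) ≈ -90.667 + 3.1623*I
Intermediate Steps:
q(L) = sqrt(-4 + L)
N(p) = 2*p*(6 + p)/9 (N(p) = ((p + 6)*(p + p))/9 = ((6 + p)*(2*p))/9 = (2*p*(6 + p))/9 = 2*p*(6 + p)/9)
q(-6) + N(-2)*51 = sqrt(-4 - 6) + ((2/9)*(-2)*(6 - 2))*51 = sqrt(-10) + ((2/9)*(-2)*4)*51 = I*sqrt(10) - 16/9*51 = I*sqrt(10) - 272/3 = -272/3 + I*sqrt(10)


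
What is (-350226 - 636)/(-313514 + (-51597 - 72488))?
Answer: 350862/437599 ≈ 0.80179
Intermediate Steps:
(-350226 - 636)/(-313514 + (-51597 - 72488)) = -350862/(-313514 - 124085) = -350862/(-437599) = -350862*(-1/437599) = 350862/437599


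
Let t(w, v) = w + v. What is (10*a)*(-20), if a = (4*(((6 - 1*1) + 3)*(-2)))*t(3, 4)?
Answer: 89600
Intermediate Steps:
t(w, v) = v + w
a = -448 (a = (4*(((6 - 1*1) + 3)*(-2)))*(4 + 3) = (4*(((6 - 1) + 3)*(-2)))*7 = (4*((5 + 3)*(-2)))*7 = (4*(8*(-2)))*7 = (4*(-16))*7 = -64*7 = -448)
(10*a)*(-20) = (10*(-448))*(-20) = -4480*(-20) = 89600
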